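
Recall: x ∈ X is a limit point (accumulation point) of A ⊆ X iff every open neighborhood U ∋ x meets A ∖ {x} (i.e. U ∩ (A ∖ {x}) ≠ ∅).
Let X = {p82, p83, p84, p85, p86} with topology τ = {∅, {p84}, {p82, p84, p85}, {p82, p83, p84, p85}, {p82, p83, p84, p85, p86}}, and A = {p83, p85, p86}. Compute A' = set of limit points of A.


A' = {p82, p83, p86}

For each x ∈ X, list the open sets U ∈ τ with x ∈ U, then check whether U ∩ (A ∖ {x}) ≠ ∅ for every such U.
  x = p82: opens ∋ x are {p82, p84, p85}, {p82, p83, p84, p85}, {p82, p83, p84, p85, p86}; each meets A ∖ {p82}, so x IS a limit point.
  x = p83: opens ∋ x are {p82, p83, p84, p85}, {p82, p83, p84, p85, p86}; each meets A ∖ {p83}, so x IS a limit point.
  x = p84: open {p84} ∋ x has {p84} ∩ (A ∖ {p84}) = ∅, so x is NOT a limit point.
  x = p85: open {p82, p84, p85} ∋ x has {p82, p84, p85} ∩ (A ∖ {p85}) = ∅, so x is NOT a limit point.
  x = p86: opens ∋ x are {p82, p83, p84, p85, p86}; each meets A ∖ {p86}, so x IS a limit point.
Collecting: A' = {p82, p83, p86}.


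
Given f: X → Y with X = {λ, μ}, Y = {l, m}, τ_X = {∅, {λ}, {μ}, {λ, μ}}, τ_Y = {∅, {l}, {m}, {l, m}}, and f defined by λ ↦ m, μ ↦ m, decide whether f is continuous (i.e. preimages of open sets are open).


f IS continuous.

Compute f^{-1}(U) for each U ∈ τ_Y:
  U = ∅: f^{-1}(U) = ∅ ∈ τ_X ✓.
  U = {l}: f^{-1}(U) = ∅ ∈ τ_X ✓.
  U = {m}: f^{-1}(U) = {λ, μ} ∈ τ_X ✓.
  U = {l, m}: f^{-1}(U) = {λ, μ} ∈ τ_X ✓.
Every preimage lies in τ_X, so f IS continuous.


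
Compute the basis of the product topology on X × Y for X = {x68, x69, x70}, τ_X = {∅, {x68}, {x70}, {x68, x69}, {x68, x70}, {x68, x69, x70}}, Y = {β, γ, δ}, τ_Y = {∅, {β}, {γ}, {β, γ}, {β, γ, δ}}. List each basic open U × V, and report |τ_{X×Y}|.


Basis B = {∅ × ∅, {x68} × {β}, {x68} × {γ}, {x70} × {β}, {x70} × {γ}, {x68} × {β, γ}, {x68, x69} × {β}, {x68, x70} × {β}, {x68, x69} × {γ}, {x68, x70} × {γ}, {x70} × {β, γ}, {x68} × {β, γ, δ}, {x68, x69, x70} × {β}, {x68, x69, x70} × {γ}, {x70} × {β, γ, δ}, {x68, x69} × {β, γ}, {x68, x70} × {β, γ}, {x68, x69} × {β, γ, δ}, {x68, x70} × {β, γ, δ}, {x68, x69, x70} × {β, γ}, {x68, x69, x70} × {β, γ, δ}}; |τ_{X×Y}| = 70.

Enumerate products U × V with U ∈ τ_X, V ∈ τ_Y (deduplicated):
  ∅ × ∅ = {} (∅)
  {x68} × {β} = {(x68,β)}
  {x68} × {γ} = {(x68,γ)}
  {x70} × {β} = {(x70,β)}
  {x70} × {γ} = {(x70,γ)}
  {x68} × {β, γ} = {(x68,β), (x68,γ)}
  {x68, x69} × {β} = {(x68,β), (x69,β)}
  {x68, x70} × {β} = {(x68,β), (x70,β)}
  {x68, x69} × {γ} = {(x68,γ), (x69,γ)}
  {x68, x70} × {γ} = {(x68,γ), (x70,γ)}
  {x70} × {β, γ} = {(x70,β), (x70,γ)}
  {x68} × {β, γ, δ} = {(x68,β), (x68,γ), (x68,δ)}
  {x68, x69, x70} × {β} = {(x68,β), (x69,β), (x70,β)}
  {x68, x69, x70} × {γ} = {(x68,γ), (x69,γ), (x70,γ)}
  {x70} × {β, γ, δ} = {(x70,β), (x70,γ), (x70,δ)}
  {x68, x69} × {β, γ} = {(x68,β), (x68,γ), (x69,β), (x69,γ)}
  {x68, x70} × {β, γ} = {(x68,β), (x68,γ), (x70,β), (x70,γ)}
  {x68, x69} × {β, γ, δ} = {(x68,β), (x68,γ), (x68,δ), (x69,β), (x69,γ), (x69,δ)}
  {x68, x70} × {β, γ, δ} = {(x68,β), (x68,γ), (x68,δ), (x70,β), (x70,γ), (x70,δ)}
  {x68, x69, x70} × {β, γ} = {(x68,β), (x68,γ), (x69,β), (x69,γ), (x70,β), (x70,γ)}
  {x68, x69, x70} × {β, γ, δ} = {(x68,β), (x68,γ), (x68,δ), (x69,β), (x69,γ), (x69,δ), (x70,β), (x70,γ), (x70,δ)}
These 21 distinct sets form the basis B.
Close under arbitrary unions to get τ_{X×Y}; counting gives |τ_{X×Y}| = 70.


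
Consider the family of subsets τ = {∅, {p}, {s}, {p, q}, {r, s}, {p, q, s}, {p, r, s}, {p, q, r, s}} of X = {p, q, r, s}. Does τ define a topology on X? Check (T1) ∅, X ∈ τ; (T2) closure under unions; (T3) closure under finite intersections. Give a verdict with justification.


τ is NOT a topology on X.

Axiom (T1): ∅ ∈ τ? Yes; X ∈ τ? Yes.
Axiom (T2/T3): check pairwise unions and intersections of members of τ.
Counterexample for (T2): {p} ∪ {s} = {p, s} ∉ τ. Therefore τ is NOT a topology.


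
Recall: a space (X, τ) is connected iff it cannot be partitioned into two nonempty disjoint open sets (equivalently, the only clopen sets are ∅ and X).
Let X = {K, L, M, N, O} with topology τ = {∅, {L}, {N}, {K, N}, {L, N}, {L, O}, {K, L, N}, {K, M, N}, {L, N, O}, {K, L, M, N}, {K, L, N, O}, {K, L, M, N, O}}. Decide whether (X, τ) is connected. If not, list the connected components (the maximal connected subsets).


(X, τ) is disconnected; components = [{L, O}, {K, M, N}].

Find clopen sets (U ∈ τ with X ∖ U ∈ τ):
  U = ∅, X ∖ U = {K, L, M, N, O} — both open, so U is clopen.
  U = {L, O}, X ∖ U = {K, M, N} — both open, so U is clopen.
  U = {K, M, N}, X ∖ U = {L, O} — both open, so U is clopen.
  U = {K, L, M, N, O}, X ∖ U = ∅ — both open, so U is clopen.
Nontrivial clopen(s) exist: e.g. {K, M, N}. So (X, τ) is disconnected.
Compute connected components by grouping points that agree on all clopens:
  component: {L, O}
  component: {K, M, N}


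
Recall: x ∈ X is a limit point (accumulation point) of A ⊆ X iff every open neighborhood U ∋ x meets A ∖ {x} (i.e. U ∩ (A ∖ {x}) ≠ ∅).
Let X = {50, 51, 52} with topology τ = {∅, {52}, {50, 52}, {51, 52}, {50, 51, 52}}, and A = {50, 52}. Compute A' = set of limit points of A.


A' = {50, 51}

For each x ∈ X, list the open sets U ∈ τ with x ∈ U, then check whether U ∩ (A ∖ {x}) ≠ ∅ for every such U.
  x = 50: opens ∋ x are {50, 52}, {50, 51, 52}; each meets A ∖ {50}, so x IS a limit point.
  x = 51: opens ∋ x are {51, 52}, {50, 51, 52}; each meets A ∖ {51}, so x IS a limit point.
  x = 52: open {52} ∋ x has {52} ∩ (A ∖ {52}) = ∅, so x is NOT a limit point.
Collecting: A' = {50, 51}.


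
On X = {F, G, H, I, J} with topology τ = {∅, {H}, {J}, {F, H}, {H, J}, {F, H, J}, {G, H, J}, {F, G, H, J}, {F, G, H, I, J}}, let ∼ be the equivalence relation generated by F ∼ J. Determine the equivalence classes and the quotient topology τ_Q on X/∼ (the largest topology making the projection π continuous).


X/∼ = {[F=J], [G], [H], [I]}; |τ_Q| = 5.

Equivalence classes: [F=J], [G], [H], [I].
Quotient map π: X → X/∼ sends F ↦ [F=J], G ↦ [G], H ↦ [H], I ↦ [I], J ↦ [F=J].
For each subset V ⊆ X/∼, compute π^{-1}(V) ⊆ X and check whether π^{-1}(V) ∈ τ. V is open in τ_Q iff π^{-1}(V) ∈ τ.
  V = {}: π^{-1}(V) = ∅ ∈ τ ✓.
  V = {[F=J]}: π^{-1}(V) = {F, J} ∉ τ ✗.
  V = {[G]}: π^{-1}(V) = {G} ∉ τ ✗.
  V = {[F=J], [G]}: π^{-1}(V) = {F, G, J} ∉ τ ✗.
  V = {[H]}: π^{-1}(V) = {H} ∈ τ ✓.
  V = {[F=J], [H]}: π^{-1}(V) = {F, H, J} ∈ τ ✓.
  V = {[G], [H]}: π^{-1}(V) = {G, H} ∉ τ ✗.
  V = {[F=J], [G], [H]}: π^{-1}(V) = {F, G, H, J} ∈ τ ✓.
  V = {[I]}: π^{-1}(V) = {I} ∉ τ ✗.
  V = {[F=J], [I]}: π^{-1}(V) = {F, I, J} ∉ τ ✗.
  V = {[G], [I]}: π^{-1}(V) = {G, I} ∉ τ ✗.
  V = {[F=J], [G], [I]}: π^{-1}(V) = {F, G, I, J} ∉ τ ✗.
  V = {[H], [I]}: π^{-1}(V) = {H, I} ∉ τ ✗.
  V = {[F=J], [H], [I]}: π^{-1}(V) = {F, H, I, J} ∉ τ ✗.
  V = {[G], [H], [I]}: π^{-1}(V) = {G, H, I} ∉ τ ✗.
  V = {[F=J], [G], [H], [I]}: π^{-1}(V) = {F, G, H, I, J} ∈ τ ✓.
Open sets in the quotient: τ_Q = {{}, {[H]}, {[F=J], [H]}, {[F=J], [G], [H]}, {[F=J], [G], [H], [I]}} (5 elements).


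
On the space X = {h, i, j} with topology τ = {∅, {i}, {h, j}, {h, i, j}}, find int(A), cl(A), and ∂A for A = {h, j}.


int(A) = {h, j}, cl(A) = {h, j}, ∂A = ∅.

Closed sets in (X, τ) are complements of opens:
  closed(X, τ) = {∅, {i}, {h, j}, {h, i, j}}.
int(A) = ⋃ {U ∈ τ : U ⊆ A}. Opens contained in A: ∅, {h, j}.
Taking the union of these: int(A) = {h, j}.
cl(A) = ⋂ {C closed : A ⊆ C}. Closed sets containing A: {h, j}, {h, i, j}.
Intersecting these: cl(A) = {h, j}.
∂A = cl(A) ∖ int(A) = {h, j} ∖ {h, j} = ∅.


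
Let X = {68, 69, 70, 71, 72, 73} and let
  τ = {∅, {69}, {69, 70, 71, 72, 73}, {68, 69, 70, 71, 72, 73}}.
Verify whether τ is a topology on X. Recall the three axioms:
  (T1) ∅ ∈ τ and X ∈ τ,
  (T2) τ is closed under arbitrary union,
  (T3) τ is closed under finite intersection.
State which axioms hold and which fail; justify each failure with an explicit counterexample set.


τ IS a topology on X.

Axiom (T1): ∅ ∈ τ? Yes; X ∈ τ? Yes.
Axiom (T2/T3): check pairwise unions and intersections of members of τ.
All pairwise intersections and unions checked — each lies in τ. Therefore τ satisfies (T1), (T2), (T3): it IS a topology on X.


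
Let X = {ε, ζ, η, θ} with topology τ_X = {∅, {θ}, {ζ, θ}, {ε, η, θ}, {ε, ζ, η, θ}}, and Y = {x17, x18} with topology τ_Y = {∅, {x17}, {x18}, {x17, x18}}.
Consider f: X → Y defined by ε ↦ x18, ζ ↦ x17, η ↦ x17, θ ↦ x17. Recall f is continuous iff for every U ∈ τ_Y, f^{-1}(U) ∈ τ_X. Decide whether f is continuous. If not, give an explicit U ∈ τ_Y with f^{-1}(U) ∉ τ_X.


f is NOT continuous.

Compute f^{-1}(U) for each U ∈ τ_Y:
  U = ∅: f^{-1}(U) = ∅ ∈ τ_X ✓.
  U = {x17}: f^{-1}(U) = {ζ, η, θ} ∉ τ_X ✗.
  U = {x18}: f^{-1}(U) = {ε} ∉ τ_X ✗.
  U = {x17, x18}: f^{-1}(U) = {ε, ζ, η, θ} ∈ τ_X ✓.
Found U = {x17} with f^{-1}(U) = {ζ, η, θ} not in τ_X. Therefore f is NOT continuous.


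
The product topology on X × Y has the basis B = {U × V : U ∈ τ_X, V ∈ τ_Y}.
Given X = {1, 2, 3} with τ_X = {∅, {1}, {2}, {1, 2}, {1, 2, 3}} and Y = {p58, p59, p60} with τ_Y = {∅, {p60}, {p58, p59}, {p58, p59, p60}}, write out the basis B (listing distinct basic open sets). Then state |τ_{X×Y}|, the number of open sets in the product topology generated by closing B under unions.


Basis B = {∅ × ∅, {1} × {p60}, {2} × {p60}, {1} × {p58, p59}, {1, 2} × {p60}, {2} × {p58, p59}, {1} × {p58, p59, p60}, {1, 2, 3} × {p60}, {2} × {p58, p59, p60}, {1, 2} × {p58, p59}, {1, 2} × {p58, p59, p60}, {1, 2, 3} × {p58, p59}, {1, 2, 3} × {p58, p59, p60}}; |τ_{X×Y}| = 25.

Enumerate products U × V with U ∈ τ_X, V ∈ τ_Y (deduplicated):
  ∅ × ∅ = {} (∅)
  {1} × {p60} = {(1,p60)}
  {2} × {p60} = {(2,p60)}
  {1} × {p58, p59} = {(1,p58), (1,p59)}
  {1, 2} × {p60} = {(1,p60), (2,p60)}
  {2} × {p58, p59} = {(2,p58), (2,p59)}
  {1} × {p58, p59, p60} = {(1,p58), (1,p59), (1,p60)}
  {1, 2, 3} × {p60} = {(1,p60), (2,p60), (3,p60)}
  {2} × {p58, p59, p60} = {(2,p58), (2,p59), (2,p60)}
  {1, 2} × {p58, p59} = {(1,p58), (1,p59), (2,p58), (2,p59)}
  {1, 2} × {p58, p59, p60} = {(1,p58), (1,p59), (1,p60), (2,p58), (2,p59), (2,p60)}
  {1, 2, 3} × {p58, p59} = {(1,p58), (1,p59), (2,p58), (2,p59), (3,p58), (3,p59)}
  {1, 2, 3} × {p58, p59, p60} = {(1,p58), (1,p59), (1,p60), (2,p58), (2,p59), (2,p60), (3,p58), (3,p59), (3,p60)}
These 13 distinct sets form the basis B.
Close under arbitrary unions to get τ_{X×Y}; counting gives |τ_{X×Y}| = 25.


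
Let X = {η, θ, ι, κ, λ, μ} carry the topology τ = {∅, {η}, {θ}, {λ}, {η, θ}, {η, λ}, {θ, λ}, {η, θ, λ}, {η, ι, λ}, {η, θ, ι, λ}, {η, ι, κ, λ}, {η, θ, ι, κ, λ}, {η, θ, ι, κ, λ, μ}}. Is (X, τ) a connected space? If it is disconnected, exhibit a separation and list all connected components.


(X, τ) is connected.

Find clopen sets (U ∈ τ with X ∖ U ∈ τ):
  U = ∅, X ∖ U = {η, θ, ι, κ, λ, μ} — both open, so U is clopen.
  U = {η, θ, ι, κ, λ, μ}, X ∖ U = ∅ — both open, so U is clopen.
Only trivial clopens (∅ and X) exist, so (X, τ) is connected.
Compute connected components by grouping points that agree on all clopens:
  component: {η, θ, ι, κ, λ, μ}


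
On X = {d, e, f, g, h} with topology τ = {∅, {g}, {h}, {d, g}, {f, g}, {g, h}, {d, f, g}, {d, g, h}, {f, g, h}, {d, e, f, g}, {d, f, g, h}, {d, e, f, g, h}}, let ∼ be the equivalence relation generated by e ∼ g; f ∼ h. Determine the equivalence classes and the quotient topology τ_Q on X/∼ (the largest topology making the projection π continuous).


X/∼ = {[d], [e=g], [f=h]}; |τ_Q| = 2.

Equivalence classes: [d], [e=g], [f=h].
Quotient map π: X → X/∼ sends d ↦ [d], e ↦ [e=g], f ↦ [f=h], g ↦ [e=g], h ↦ [f=h].
For each subset V ⊆ X/∼, compute π^{-1}(V) ⊆ X and check whether π^{-1}(V) ∈ τ. V is open in τ_Q iff π^{-1}(V) ∈ τ.
  V = {}: π^{-1}(V) = ∅ ∈ τ ✓.
  V = {[d]}: π^{-1}(V) = {d} ∉ τ ✗.
  V = {[e=g]}: π^{-1}(V) = {e, g} ∉ τ ✗.
  V = {[d], [e=g]}: π^{-1}(V) = {d, e, g} ∉ τ ✗.
  V = {[f=h]}: π^{-1}(V) = {f, h} ∉ τ ✗.
  V = {[d], [f=h]}: π^{-1}(V) = {d, f, h} ∉ τ ✗.
  V = {[e=g], [f=h]}: π^{-1}(V) = {e, f, g, h} ∉ τ ✗.
  V = {[d], [e=g], [f=h]}: π^{-1}(V) = {d, e, f, g, h} ∈ τ ✓.
Open sets in the quotient: τ_Q = {{}, {[d], [e=g], [f=h]}} (2 elements).


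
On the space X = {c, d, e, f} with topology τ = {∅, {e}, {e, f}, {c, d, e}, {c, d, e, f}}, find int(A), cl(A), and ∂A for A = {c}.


int(A) = ∅, cl(A) = {c, d}, ∂A = {c, d}.

Closed sets in (X, τ) are complements of opens:
  closed(X, τ) = {∅, {f}, {c, d}, {c, d, f}, {c, d, e, f}}.
int(A) = ⋃ {U ∈ τ : U ⊆ A}. Opens contained in A: ∅.
Taking the union of these: int(A) = ∅.
cl(A) = ⋂ {C closed : A ⊆ C}. Closed sets containing A: {c, d}, {c, d, f}, {c, d, e, f}.
Intersecting these: cl(A) = {c, d}.
∂A = cl(A) ∖ int(A) = {c, d} ∖ ∅ = {c, d}.


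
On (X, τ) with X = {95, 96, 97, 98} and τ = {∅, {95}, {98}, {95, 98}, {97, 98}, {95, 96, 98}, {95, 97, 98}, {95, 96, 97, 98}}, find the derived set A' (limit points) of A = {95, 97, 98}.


A' = {96, 97}

For each x ∈ X, list the open sets U ∈ τ with x ∈ U, then check whether U ∩ (A ∖ {x}) ≠ ∅ for every such U.
  x = 95: open {95} ∋ x has {95} ∩ (A ∖ {95}) = ∅, so x is NOT a limit point.
  x = 96: opens ∋ x are {95, 96, 98}, {95, 96, 97, 98}; each meets A ∖ {96}, so x IS a limit point.
  x = 97: opens ∋ x are {97, 98}, {95, 97, 98}, {95, 96, 97, 98}; each meets A ∖ {97}, so x IS a limit point.
  x = 98: open {98} ∋ x has {98} ∩ (A ∖ {98}) = ∅, so x is NOT a limit point.
Collecting: A' = {96, 97}.


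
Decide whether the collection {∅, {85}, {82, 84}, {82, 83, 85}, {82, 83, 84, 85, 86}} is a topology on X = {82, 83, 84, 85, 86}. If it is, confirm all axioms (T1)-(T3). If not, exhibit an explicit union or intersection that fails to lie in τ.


τ is NOT a topology on X.

Axiom (T1): ∅ ∈ τ? Yes; X ∈ τ? Yes.
Axiom (T2/T3): check pairwise unions and intersections of members of τ.
Counterexample for (T2): {85} ∪ {82, 84} = {82, 84, 85} ∉ τ. Therefore τ is NOT a topology.


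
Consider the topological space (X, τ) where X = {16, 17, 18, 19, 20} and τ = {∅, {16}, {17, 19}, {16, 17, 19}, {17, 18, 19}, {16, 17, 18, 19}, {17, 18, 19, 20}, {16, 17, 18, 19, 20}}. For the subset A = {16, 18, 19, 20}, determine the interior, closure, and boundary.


int(A) = {16}, cl(A) = {16, 17, 18, 19, 20}, ∂A = {17, 18, 19, 20}.

Closed sets in (X, τ) are complements of opens:
  closed(X, τ) = {∅, {16}, {20}, {16, 20}, {18, 20}, {16, 18, 20}, {17, 18, 19, 20}, {16, 17, 18, 19, 20}}.
int(A) = ⋃ {U ∈ τ : U ⊆ A}. Opens contained in A: ∅, {16}.
Taking the union of these: int(A) = {16}.
cl(A) = ⋂ {C closed : A ⊆ C}. Closed sets containing A: {16, 17, 18, 19, 20}.
Intersecting these: cl(A) = {16, 17, 18, 19, 20}.
∂A = cl(A) ∖ int(A) = {16, 17, 18, 19, 20} ∖ {16} = {17, 18, 19, 20}.


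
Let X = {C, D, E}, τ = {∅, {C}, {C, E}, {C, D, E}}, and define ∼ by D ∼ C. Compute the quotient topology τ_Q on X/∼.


X/∼ = {[C=D], [E]}; |τ_Q| = 2.

Equivalence classes: [C=D], [E].
Quotient map π: X → X/∼ sends C ↦ [C=D], D ↦ [C=D], E ↦ [E].
For each subset V ⊆ X/∼, compute π^{-1}(V) ⊆ X and check whether π^{-1}(V) ∈ τ. V is open in τ_Q iff π^{-1}(V) ∈ τ.
  V = {}: π^{-1}(V) = ∅ ∈ τ ✓.
  V = {[C=D]}: π^{-1}(V) = {C, D} ∉ τ ✗.
  V = {[E]}: π^{-1}(V) = {E} ∉ τ ✗.
  V = {[C=D], [E]}: π^{-1}(V) = {C, D, E} ∈ τ ✓.
Open sets in the quotient: τ_Q = {{}, {[C=D], [E]}} (2 elements).


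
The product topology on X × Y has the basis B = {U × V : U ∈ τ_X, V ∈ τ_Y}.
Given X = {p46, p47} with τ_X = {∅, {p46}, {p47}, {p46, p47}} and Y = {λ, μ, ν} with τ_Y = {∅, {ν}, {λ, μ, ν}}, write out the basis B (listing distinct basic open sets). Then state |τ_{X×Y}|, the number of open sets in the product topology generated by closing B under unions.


Basis B = {∅ × ∅, {p46} × {ν}, {p47} × {ν}, {p46, p47} × {ν}, {p46} × {λ, μ, ν}, {p47} × {λ, μ, ν}, {p46, p47} × {λ, μ, ν}}; |τ_{X×Y}| = 9.

Enumerate products U × V with U ∈ τ_X, V ∈ τ_Y (deduplicated):
  ∅ × ∅ = {} (∅)
  {p46} × {ν} = {(p46,ν)}
  {p47} × {ν} = {(p47,ν)}
  {p46, p47} × {ν} = {(p46,ν), (p47,ν)}
  {p46} × {λ, μ, ν} = {(p46,λ), (p46,μ), (p46,ν)}
  {p47} × {λ, μ, ν} = {(p47,λ), (p47,μ), (p47,ν)}
  {p46, p47} × {λ, μ, ν} = {(p46,λ), (p46,μ), (p46,ν), (p47,λ), (p47,μ), (p47,ν)}
These 7 distinct sets form the basis B.
Close under arbitrary unions to get τ_{X×Y}; counting gives |τ_{X×Y}| = 9.


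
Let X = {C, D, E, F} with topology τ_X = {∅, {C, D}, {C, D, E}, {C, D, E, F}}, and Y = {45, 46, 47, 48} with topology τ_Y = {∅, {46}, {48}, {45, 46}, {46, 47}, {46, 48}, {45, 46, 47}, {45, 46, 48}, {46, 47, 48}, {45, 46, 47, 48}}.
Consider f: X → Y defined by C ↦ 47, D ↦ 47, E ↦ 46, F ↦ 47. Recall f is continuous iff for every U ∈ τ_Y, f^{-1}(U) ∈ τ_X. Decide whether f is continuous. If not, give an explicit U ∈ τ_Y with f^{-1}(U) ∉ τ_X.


f is NOT continuous.

Compute f^{-1}(U) for each U ∈ τ_Y:
  U = ∅: f^{-1}(U) = ∅ ∈ τ_X ✓.
  U = {46}: f^{-1}(U) = {E} ∉ τ_X ✗.
  U = {48}: f^{-1}(U) = ∅ ∈ τ_X ✓.
  U = {45, 46}: f^{-1}(U) = {E} ∉ τ_X ✗.
  U = {46, 47}: f^{-1}(U) = {C, D, E, F} ∈ τ_X ✓.
  U = {46, 48}: f^{-1}(U) = {E} ∉ τ_X ✗.
  U = {45, 46, 47}: f^{-1}(U) = {C, D, E, F} ∈ τ_X ✓.
  U = {45, 46, 48}: f^{-1}(U) = {E} ∉ τ_X ✗.
  U = {46, 47, 48}: f^{-1}(U) = {C, D, E, F} ∈ τ_X ✓.
  U = {45, 46, 47, 48}: f^{-1}(U) = {C, D, E, F} ∈ τ_X ✓.
Found U = {46} with f^{-1}(U) = {E} not in τ_X. Therefore f is NOT continuous.


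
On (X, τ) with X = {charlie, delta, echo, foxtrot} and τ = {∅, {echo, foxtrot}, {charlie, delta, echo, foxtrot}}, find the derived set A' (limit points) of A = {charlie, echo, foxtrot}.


A' = {charlie, delta, echo, foxtrot}

For each x ∈ X, list the open sets U ∈ τ with x ∈ U, then check whether U ∩ (A ∖ {x}) ≠ ∅ for every such U.
  x = charlie: opens ∋ x are {charlie, delta, echo, foxtrot}; each meets A ∖ {charlie}, so x IS a limit point.
  x = delta: opens ∋ x are {charlie, delta, echo, foxtrot}; each meets A ∖ {delta}, so x IS a limit point.
  x = echo: opens ∋ x are {echo, foxtrot}, {charlie, delta, echo, foxtrot}; each meets A ∖ {echo}, so x IS a limit point.
  x = foxtrot: opens ∋ x are {echo, foxtrot}, {charlie, delta, echo, foxtrot}; each meets A ∖ {foxtrot}, so x IS a limit point.
Collecting: A' = {charlie, delta, echo, foxtrot}.


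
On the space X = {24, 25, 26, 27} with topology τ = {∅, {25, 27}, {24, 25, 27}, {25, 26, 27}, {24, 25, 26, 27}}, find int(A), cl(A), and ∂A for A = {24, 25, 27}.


int(A) = {24, 25, 27}, cl(A) = {24, 25, 26, 27}, ∂A = {26}.

Closed sets in (X, τ) are complements of opens:
  closed(X, τ) = {∅, {24}, {26}, {24, 26}, {24, 25, 26, 27}}.
int(A) = ⋃ {U ∈ τ : U ⊆ A}. Opens contained in A: ∅, {25, 27}, {24, 25, 27}.
Taking the union of these: int(A) = {24, 25, 27}.
cl(A) = ⋂ {C closed : A ⊆ C}. Closed sets containing A: {24, 25, 26, 27}.
Intersecting these: cl(A) = {24, 25, 26, 27}.
∂A = cl(A) ∖ int(A) = {24, 25, 26, 27} ∖ {24, 25, 27} = {26}.


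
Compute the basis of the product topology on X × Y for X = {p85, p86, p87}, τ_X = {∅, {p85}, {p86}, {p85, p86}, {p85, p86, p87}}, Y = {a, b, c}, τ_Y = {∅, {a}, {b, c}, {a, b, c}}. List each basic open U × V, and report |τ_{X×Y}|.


Basis B = {∅ × ∅, {p85} × {a}, {p86} × {a}, {p85, p86} × {a}, {p85} × {b, c}, {p86} × {b, c}, {p85} × {a, b, c}, {p85, p86, p87} × {a}, {p86} × {a, b, c}, {p85, p86} × {b, c}, {p85, p86} × {a, b, c}, {p85, p86, p87} × {b, c}, {p85, p86, p87} × {a, b, c}}; |τ_{X×Y}| = 25.

Enumerate products U × V with U ∈ τ_X, V ∈ τ_Y (deduplicated):
  ∅ × ∅ = {} (∅)
  {p85} × {a} = {(p85,a)}
  {p86} × {a} = {(p86,a)}
  {p85, p86} × {a} = {(p85,a), (p86,a)}
  {p85} × {b, c} = {(p85,b), (p85,c)}
  {p86} × {b, c} = {(p86,b), (p86,c)}
  {p85} × {a, b, c} = {(p85,a), (p85,b), (p85,c)}
  {p85, p86, p87} × {a} = {(p85,a), (p86,a), (p87,a)}
  {p86} × {a, b, c} = {(p86,a), (p86,b), (p86,c)}
  {p85, p86} × {b, c} = {(p85,b), (p85,c), (p86,b), (p86,c)}
  {p85, p86} × {a, b, c} = {(p85,a), (p85,b), (p85,c), (p86,a), (p86,b), (p86,c)}
  {p85, p86, p87} × {b, c} = {(p85,b), (p85,c), (p86,b), (p86,c), (p87,b), (p87,c)}
  {p85, p86, p87} × {a, b, c} = {(p85,a), (p85,b), (p85,c), (p86,a), (p86,b), (p86,c), (p87,a), (p87,b), (p87,c)}
These 13 distinct sets form the basis B.
Close under arbitrary unions to get τ_{X×Y}; counting gives |τ_{X×Y}| = 25.


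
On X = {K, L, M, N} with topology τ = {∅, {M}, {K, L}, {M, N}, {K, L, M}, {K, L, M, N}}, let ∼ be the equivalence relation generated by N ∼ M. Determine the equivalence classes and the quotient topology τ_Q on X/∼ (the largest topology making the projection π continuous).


X/∼ = {[K], [L], [M=N]}; |τ_Q| = 4.

Equivalence classes: [K], [L], [M=N].
Quotient map π: X → X/∼ sends K ↦ [K], L ↦ [L], M ↦ [M=N], N ↦ [M=N].
For each subset V ⊆ X/∼, compute π^{-1}(V) ⊆ X and check whether π^{-1}(V) ∈ τ. V is open in τ_Q iff π^{-1}(V) ∈ τ.
  V = {}: π^{-1}(V) = ∅ ∈ τ ✓.
  V = {[K]}: π^{-1}(V) = {K} ∉ τ ✗.
  V = {[L]}: π^{-1}(V) = {L} ∉ τ ✗.
  V = {[K], [L]}: π^{-1}(V) = {K, L} ∈ τ ✓.
  V = {[M=N]}: π^{-1}(V) = {M, N} ∈ τ ✓.
  V = {[K], [M=N]}: π^{-1}(V) = {K, M, N} ∉ τ ✗.
  V = {[L], [M=N]}: π^{-1}(V) = {L, M, N} ∉ τ ✗.
  V = {[K], [L], [M=N]}: π^{-1}(V) = {K, L, M, N} ∈ τ ✓.
Open sets in the quotient: τ_Q = {{}, {[K], [L]}, {[M=N]}, {[K], [L], [M=N]}} (4 elements).


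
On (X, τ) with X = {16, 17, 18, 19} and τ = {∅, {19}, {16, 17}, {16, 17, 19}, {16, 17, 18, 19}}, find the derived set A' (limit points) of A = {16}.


A' = {17, 18}

For each x ∈ X, list the open sets U ∈ τ with x ∈ U, then check whether U ∩ (A ∖ {x}) ≠ ∅ for every such U.
  x = 16: open {16, 17} ∋ x has {16, 17} ∩ (A ∖ {16}) = ∅, so x is NOT a limit point.
  x = 17: opens ∋ x are {16, 17}, {16, 17, 19}, {16, 17, 18, 19}; each meets A ∖ {17}, so x IS a limit point.
  x = 18: opens ∋ x are {16, 17, 18, 19}; each meets A ∖ {18}, so x IS a limit point.
  x = 19: open {19} ∋ x has {19} ∩ (A ∖ {19}) = ∅, so x is NOT a limit point.
Collecting: A' = {17, 18}.


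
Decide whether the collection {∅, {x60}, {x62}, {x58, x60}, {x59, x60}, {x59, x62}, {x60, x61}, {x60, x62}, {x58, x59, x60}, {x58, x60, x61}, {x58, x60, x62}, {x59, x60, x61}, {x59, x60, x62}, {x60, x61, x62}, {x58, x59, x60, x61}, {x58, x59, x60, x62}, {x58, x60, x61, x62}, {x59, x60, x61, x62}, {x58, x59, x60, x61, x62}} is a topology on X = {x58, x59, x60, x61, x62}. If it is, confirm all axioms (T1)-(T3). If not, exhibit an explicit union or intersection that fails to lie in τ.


τ is NOT a topology on X.

Axiom (T1): ∅ ∈ τ? Yes; X ∈ τ? Yes.
Axiom (T2/T3): check pairwise unions and intersections of members of τ.
Counterexample for (T3): {x59, x60} ∩ {x59, x62} = {x59} ∉ τ. Therefore τ is NOT a topology.


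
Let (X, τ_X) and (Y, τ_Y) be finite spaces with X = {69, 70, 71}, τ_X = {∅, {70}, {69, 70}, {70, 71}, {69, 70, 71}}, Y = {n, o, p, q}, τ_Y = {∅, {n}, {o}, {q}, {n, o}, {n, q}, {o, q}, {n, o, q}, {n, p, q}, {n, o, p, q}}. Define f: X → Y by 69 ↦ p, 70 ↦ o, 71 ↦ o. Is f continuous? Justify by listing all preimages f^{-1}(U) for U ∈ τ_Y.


f is NOT continuous.

Compute f^{-1}(U) for each U ∈ τ_Y:
  U = ∅: f^{-1}(U) = ∅ ∈ τ_X ✓.
  U = {n}: f^{-1}(U) = ∅ ∈ τ_X ✓.
  U = {o}: f^{-1}(U) = {70, 71} ∈ τ_X ✓.
  U = {q}: f^{-1}(U) = ∅ ∈ τ_X ✓.
  U = {n, o}: f^{-1}(U) = {70, 71} ∈ τ_X ✓.
  U = {n, q}: f^{-1}(U) = ∅ ∈ τ_X ✓.
  U = {o, q}: f^{-1}(U) = {70, 71} ∈ τ_X ✓.
  U = {n, o, q}: f^{-1}(U) = {70, 71} ∈ τ_X ✓.
  U = {n, p, q}: f^{-1}(U) = {69} ∉ τ_X ✗.
  U = {n, o, p, q}: f^{-1}(U) = {69, 70, 71} ∈ τ_X ✓.
Found U = {n, p, q} with f^{-1}(U) = {69} not in τ_X. Therefore f is NOT continuous.


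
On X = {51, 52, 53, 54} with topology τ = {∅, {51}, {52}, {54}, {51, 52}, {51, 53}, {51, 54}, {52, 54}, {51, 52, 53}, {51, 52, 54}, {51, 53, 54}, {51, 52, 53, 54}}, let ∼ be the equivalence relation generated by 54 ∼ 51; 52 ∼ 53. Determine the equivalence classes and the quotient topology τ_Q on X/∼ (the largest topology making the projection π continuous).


X/∼ = {[51=54], [52=53]}; |τ_Q| = 3.

Equivalence classes: [51=54], [52=53].
Quotient map π: X → X/∼ sends 51 ↦ [51=54], 52 ↦ [52=53], 53 ↦ [52=53], 54 ↦ [51=54].
For each subset V ⊆ X/∼, compute π^{-1}(V) ⊆ X and check whether π^{-1}(V) ∈ τ. V is open in τ_Q iff π^{-1}(V) ∈ τ.
  V = {}: π^{-1}(V) = ∅ ∈ τ ✓.
  V = {[51=54]}: π^{-1}(V) = {51, 54} ∈ τ ✓.
  V = {[52=53]}: π^{-1}(V) = {52, 53} ∉ τ ✗.
  V = {[51=54], [52=53]}: π^{-1}(V) = {51, 52, 53, 54} ∈ τ ✓.
Open sets in the quotient: τ_Q = {{}, {[51=54]}, {[51=54], [52=53]}} (3 elements).


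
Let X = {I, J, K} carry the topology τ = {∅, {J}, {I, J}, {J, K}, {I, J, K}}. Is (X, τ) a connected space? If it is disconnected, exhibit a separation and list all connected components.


(X, τ) is connected.

Find clopen sets (U ∈ τ with X ∖ U ∈ τ):
  U = ∅, X ∖ U = {I, J, K} — both open, so U is clopen.
  U = {I, J, K}, X ∖ U = ∅ — both open, so U is clopen.
Only trivial clopens (∅ and X) exist, so (X, τ) is connected.
Compute connected components by grouping points that agree on all clopens:
  component: {I, J, K}


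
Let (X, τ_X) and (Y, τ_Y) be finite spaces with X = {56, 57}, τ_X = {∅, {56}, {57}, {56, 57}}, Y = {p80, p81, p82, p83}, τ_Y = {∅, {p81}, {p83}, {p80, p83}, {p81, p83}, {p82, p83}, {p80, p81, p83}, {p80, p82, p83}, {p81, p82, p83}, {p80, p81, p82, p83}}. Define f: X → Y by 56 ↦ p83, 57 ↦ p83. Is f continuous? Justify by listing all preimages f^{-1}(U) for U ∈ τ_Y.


f IS continuous.

Compute f^{-1}(U) for each U ∈ τ_Y:
  U = ∅: f^{-1}(U) = ∅ ∈ τ_X ✓.
  U = {p81}: f^{-1}(U) = ∅ ∈ τ_X ✓.
  U = {p83}: f^{-1}(U) = {56, 57} ∈ τ_X ✓.
  U = {p80, p83}: f^{-1}(U) = {56, 57} ∈ τ_X ✓.
  U = {p81, p83}: f^{-1}(U) = {56, 57} ∈ τ_X ✓.
  U = {p82, p83}: f^{-1}(U) = {56, 57} ∈ τ_X ✓.
  U = {p80, p81, p83}: f^{-1}(U) = {56, 57} ∈ τ_X ✓.
  U = {p80, p82, p83}: f^{-1}(U) = {56, 57} ∈ τ_X ✓.
  U = {p81, p82, p83}: f^{-1}(U) = {56, 57} ∈ τ_X ✓.
  U = {p80, p81, p82, p83}: f^{-1}(U) = {56, 57} ∈ τ_X ✓.
Every preimage lies in τ_X, so f IS continuous.


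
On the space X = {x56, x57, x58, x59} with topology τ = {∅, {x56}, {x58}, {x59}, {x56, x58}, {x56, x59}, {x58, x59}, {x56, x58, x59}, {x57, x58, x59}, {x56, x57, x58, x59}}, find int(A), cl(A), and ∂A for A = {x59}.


int(A) = {x59}, cl(A) = {x57, x59}, ∂A = {x57}.

Closed sets in (X, τ) are complements of opens:
  closed(X, τ) = {∅, {x56}, {x57}, {x56, x57}, {x57, x58}, {x57, x59}, {x56, x57, x58}, {x56, x57, x59}, {x57, x58, x59}, {x56, x57, x58, x59}}.
int(A) = ⋃ {U ∈ τ : U ⊆ A}. Opens contained in A: ∅, {x59}.
Taking the union of these: int(A) = {x59}.
cl(A) = ⋂ {C closed : A ⊆ C}. Closed sets containing A: {x57, x59}, {x56, x57, x59}, {x57, x58, x59}, {x56, x57, x58, x59}.
Intersecting these: cl(A) = {x57, x59}.
∂A = cl(A) ∖ int(A) = {x57, x59} ∖ {x59} = {x57}.


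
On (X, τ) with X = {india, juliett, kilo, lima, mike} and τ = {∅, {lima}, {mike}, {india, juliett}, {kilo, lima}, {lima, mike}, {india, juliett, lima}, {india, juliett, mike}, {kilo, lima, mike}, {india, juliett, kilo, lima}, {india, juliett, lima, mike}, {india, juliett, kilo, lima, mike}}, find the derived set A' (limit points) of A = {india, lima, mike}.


A' = {juliett, kilo}

For each x ∈ X, list the open sets U ∈ τ with x ∈ U, then check whether U ∩ (A ∖ {x}) ≠ ∅ for every such U.
  x = india: open {india, juliett} ∋ x has {india, juliett} ∩ (A ∖ {india}) = ∅, so x is NOT a limit point.
  x = juliett: opens ∋ x are {india, juliett}, {india, juliett, lima}, {india, juliett, mike}, {india, juliett, kilo, lima}, {india, juliett, lima, mike}, {india, juliett, kilo, lima, mike}; each meets A ∖ {juliett}, so x IS a limit point.
  x = kilo: opens ∋ x are {kilo, lima}, {kilo, lima, mike}, {india, juliett, kilo, lima}, {india, juliett, kilo, lima, mike}; each meets A ∖ {kilo}, so x IS a limit point.
  x = lima: open {lima} ∋ x has {lima} ∩ (A ∖ {lima}) = ∅, so x is NOT a limit point.
  x = mike: open {mike} ∋ x has {mike} ∩ (A ∖ {mike}) = ∅, so x is NOT a limit point.
Collecting: A' = {juliett, kilo}.


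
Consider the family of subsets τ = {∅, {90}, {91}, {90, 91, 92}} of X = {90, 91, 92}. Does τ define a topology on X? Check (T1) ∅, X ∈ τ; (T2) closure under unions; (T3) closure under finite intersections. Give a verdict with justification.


τ is NOT a topology on X.

Axiom (T1): ∅ ∈ τ? Yes; X ∈ τ? Yes.
Axiom (T2/T3): check pairwise unions and intersections of members of τ.
Counterexample for (T2): {90} ∪ {91} = {90, 91} ∉ τ. Therefore τ is NOT a topology.


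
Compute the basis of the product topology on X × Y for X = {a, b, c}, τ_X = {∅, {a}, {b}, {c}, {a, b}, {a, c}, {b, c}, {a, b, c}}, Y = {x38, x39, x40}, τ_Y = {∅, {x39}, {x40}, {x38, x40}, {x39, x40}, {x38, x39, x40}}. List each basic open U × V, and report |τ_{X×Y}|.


Basis B = {∅ × ∅, {a} × {x39}, {a} × {x40}, {b} × {x39}, {b} × {x40}, {c} × {x39}, {c} × {x40}, {a} × {x38, x40}, {a} × {x39, x40}, {a, b} × {x39}, {a, c} × {x39}, {a, b} × {x40}, {a, c} × {x40}, {b} × {x38, x40}, {b} × {x39, x40}, {b, c} × {x39}, {b, c} × {x40}, {c} × {x38, x40}, {c} × {x39, x40}, {a} × {x38, x39, x40}, {a, b, c} × {x39}, {a, b, c} × {x40}, {b} × {x38, x39, x40}, {c} × {x38, x39, x40}, {a, b} × {x38, x40}, {a, c} × {x38, x40}, {a, b} × {x39, x40}, {a, c} × {x39, x40}, {b, c} × {x38, x40}, {b, c} × {x39, x40}, {a, b} × {x38, x39, x40}, {a, c} × {x38, x39, x40}, {a, b, c} × {x38, x40}, {a, b, c} × {x39, x40}, {b, c} × {x38, x39, x40}, {a, b, c} × {x38, x39, x40}}; |τ_{X×Y}| = 216.

Enumerate products U × V with U ∈ τ_X, V ∈ τ_Y (deduplicated):
  ∅ × ∅ = {} (∅)
  {a} × {x39} = {(a,x39)}
  {a} × {x40} = {(a,x40)}
  {b} × {x39} = {(b,x39)}
  {b} × {x40} = {(b,x40)}
  {c} × {x39} = {(c,x39)}
  {c} × {x40} = {(c,x40)}
  {a} × {x38, x40} = {(a,x38), (a,x40)}
  {a} × {x39, x40} = {(a,x39), (a,x40)}
  {a, b} × {x39} = {(a,x39), (b,x39)}
  {a, c} × {x39} = {(a,x39), (c,x39)}
  {a, b} × {x40} = {(a,x40), (b,x40)}
  {a, c} × {x40} = {(a,x40), (c,x40)}
  {b} × {x38, x40} = {(b,x38), (b,x40)}
  {b} × {x39, x40} = {(b,x39), (b,x40)}
  {b, c} × {x39} = {(b,x39), (c,x39)}
  {b, c} × {x40} = {(b,x40), (c,x40)}
  {c} × {x38, x40} = {(c,x38), (c,x40)}
  {c} × {x39, x40} = {(c,x39), (c,x40)}
  {a} × {x38, x39, x40} = {(a,x38), (a,x39), (a,x40)}
  {a, b, c} × {x39} = {(a,x39), (b,x39), (c,x39)}
  {a, b, c} × {x40} = {(a,x40), (b,x40), (c,x40)}
  {b} × {x38, x39, x40} = {(b,x38), (b,x39), (b,x40)}
  {c} × {x38, x39, x40} = {(c,x38), (c,x39), (c,x40)}
  {a, b} × {x38, x40} = {(a,x38), (a,x40), (b,x38), (b,x40)}
  {a, c} × {x38, x40} = {(a,x38), (a,x40), (c,x38), (c,x40)}
  {a, b} × {x39, x40} = {(a,x39), (a,x40), (b,x39), (b,x40)}
  {a, c} × {x39, x40} = {(a,x39), (a,x40), (c,x39), (c,x40)}
  {b, c} × {x38, x40} = {(b,x38), (b,x40), (c,x38), (c,x40)}
  {b, c} × {x39, x40} = {(b,x39), (b,x40), (c,x39), (c,x40)}
  {a, b} × {x38, x39, x40} = {(a,x38), (a,x39), (a,x40), (b,x38), (b,x39), (b,x40)}
  {a, c} × {x38, x39, x40} = {(a,x38), (a,x39), (a,x40), (c,x38), (c,x39), (c,x40)}
  {a, b, c} × {x38, x40} = {(a,x38), (a,x40), (b,x38), (b,x40), (c,x38), (c,x40)}
  {a, b, c} × {x39, x40} = {(a,x39), (a,x40), (b,x39), (b,x40), (c,x39), (c,x40)}
  {b, c} × {x38, x39, x40} = {(b,x38), (b,x39), (b,x40), (c,x38), (c,x39), (c,x40)}
  {a, b, c} × {x38, x39, x40} = {(a,x38), (a,x39), (a,x40), (b,x38), (b,x39), (b,x40), (c,x38), (c,x39), (c,x40)}
These 36 distinct sets form the basis B.
Close under arbitrary unions to get τ_{X×Y}; counting gives |τ_{X×Y}| = 216.


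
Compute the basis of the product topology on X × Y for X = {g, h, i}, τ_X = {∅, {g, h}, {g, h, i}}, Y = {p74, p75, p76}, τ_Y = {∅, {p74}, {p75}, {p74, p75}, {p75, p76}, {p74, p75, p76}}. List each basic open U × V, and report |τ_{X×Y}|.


Basis B = {∅ × ∅, {g, h} × {p74}, {g, h} × {p75}, {g, h, i} × {p74}, {g, h, i} × {p75}, {g, h} × {p74, p75}, {g, h} × {p75, p76}, {g, h} × {p74, p75, p76}, {g, h, i} × {p74, p75}, {g, h, i} × {p75, p76}, {g, h, i} × {p74, p75, p76}}; |τ_{X×Y}| = 18.

Enumerate products U × V with U ∈ τ_X, V ∈ τ_Y (deduplicated):
  ∅ × ∅ = {} (∅)
  {g, h} × {p74} = {(g,p74), (h,p74)}
  {g, h} × {p75} = {(g,p75), (h,p75)}
  {g, h, i} × {p74} = {(g,p74), (h,p74), (i,p74)}
  {g, h, i} × {p75} = {(g,p75), (h,p75), (i,p75)}
  {g, h} × {p74, p75} = {(g,p74), (g,p75), (h,p74), (h,p75)}
  {g, h} × {p75, p76} = {(g,p75), (g,p76), (h,p75), (h,p76)}
  {g, h} × {p74, p75, p76} = {(g,p74), (g,p75), (g,p76), (h,p74), (h,p75), (h,p76)}
  {g, h, i} × {p74, p75} = {(g,p74), (g,p75), (h,p74), (h,p75), (i,p74), (i,p75)}
  {g, h, i} × {p75, p76} = {(g,p75), (g,p76), (h,p75), (h,p76), (i,p75), (i,p76)}
  {g, h, i} × {p74, p75, p76} = {(g,p74), (g,p75), (g,p76), (h,p74), (h,p75), (h,p76), (i,p74), (i,p75), (i,p76)}
These 11 distinct sets form the basis B.
Close under arbitrary unions to get τ_{X×Y}; counting gives |τ_{X×Y}| = 18.


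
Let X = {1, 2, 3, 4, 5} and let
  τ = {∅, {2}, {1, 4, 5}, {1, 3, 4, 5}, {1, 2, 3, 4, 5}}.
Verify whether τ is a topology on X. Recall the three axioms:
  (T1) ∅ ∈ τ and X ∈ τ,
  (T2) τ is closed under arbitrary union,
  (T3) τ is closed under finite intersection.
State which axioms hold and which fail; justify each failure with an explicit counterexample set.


τ is NOT a topology on X.

Axiom (T1): ∅ ∈ τ? Yes; X ∈ τ? Yes.
Axiom (T2/T3): check pairwise unions and intersections of members of τ.
Counterexample for (T2): {2} ∪ {1, 4, 5} = {1, 2, 4, 5} ∉ τ. Therefore τ is NOT a topology.


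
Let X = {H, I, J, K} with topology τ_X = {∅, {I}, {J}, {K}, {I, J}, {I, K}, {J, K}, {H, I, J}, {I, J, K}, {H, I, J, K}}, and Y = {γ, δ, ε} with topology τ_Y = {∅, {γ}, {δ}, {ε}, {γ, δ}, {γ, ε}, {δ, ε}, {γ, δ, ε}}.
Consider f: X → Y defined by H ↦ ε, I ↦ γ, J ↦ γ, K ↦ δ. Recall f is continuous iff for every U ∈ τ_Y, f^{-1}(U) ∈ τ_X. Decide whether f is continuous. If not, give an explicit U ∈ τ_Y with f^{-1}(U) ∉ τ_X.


f is NOT continuous.

Compute f^{-1}(U) for each U ∈ τ_Y:
  U = ∅: f^{-1}(U) = ∅ ∈ τ_X ✓.
  U = {γ}: f^{-1}(U) = {I, J} ∈ τ_X ✓.
  U = {δ}: f^{-1}(U) = {K} ∈ τ_X ✓.
  U = {ε}: f^{-1}(U) = {H} ∉ τ_X ✗.
  U = {γ, δ}: f^{-1}(U) = {I, J, K} ∈ τ_X ✓.
  U = {γ, ε}: f^{-1}(U) = {H, I, J} ∈ τ_X ✓.
  U = {δ, ε}: f^{-1}(U) = {H, K} ∉ τ_X ✗.
  U = {γ, δ, ε}: f^{-1}(U) = {H, I, J, K} ∈ τ_X ✓.
Found U = {ε} with f^{-1}(U) = {H} not in τ_X. Therefore f is NOT continuous.


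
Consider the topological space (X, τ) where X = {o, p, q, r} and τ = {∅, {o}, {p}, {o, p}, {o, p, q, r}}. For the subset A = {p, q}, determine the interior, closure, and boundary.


int(A) = {p}, cl(A) = {p, q, r}, ∂A = {q, r}.

Closed sets in (X, τ) are complements of opens:
  closed(X, τ) = {∅, {q, r}, {o, q, r}, {p, q, r}, {o, p, q, r}}.
int(A) = ⋃ {U ∈ τ : U ⊆ A}. Opens contained in A: ∅, {p}.
Taking the union of these: int(A) = {p}.
cl(A) = ⋂ {C closed : A ⊆ C}. Closed sets containing A: {p, q, r}, {o, p, q, r}.
Intersecting these: cl(A) = {p, q, r}.
∂A = cl(A) ∖ int(A) = {p, q, r} ∖ {p} = {q, r}.


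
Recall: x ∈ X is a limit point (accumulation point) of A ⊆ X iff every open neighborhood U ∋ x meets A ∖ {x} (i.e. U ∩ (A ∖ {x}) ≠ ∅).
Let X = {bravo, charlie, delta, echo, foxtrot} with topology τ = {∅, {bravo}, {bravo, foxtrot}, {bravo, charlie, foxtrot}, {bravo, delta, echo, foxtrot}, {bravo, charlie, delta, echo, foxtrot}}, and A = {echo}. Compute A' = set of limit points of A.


A' = {delta}

For each x ∈ X, list the open sets U ∈ τ with x ∈ U, then check whether U ∩ (A ∖ {x}) ≠ ∅ for every such U.
  x = bravo: open {bravo} ∋ x has {bravo} ∩ (A ∖ {bravo}) = ∅, so x is NOT a limit point.
  x = charlie: open {bravo, charlie, foxtrot} ∋ x has {bravo, charlie, foxtrot} ∩ (A ∖ {charlie}) = ∅, so x is NOT a limit point.
  x = delta: opens ∋ x are {bravo, delta, echo, foxtrot}, {bravo, charlie, delta, echo, foxtrot}; each meets A ∖ {delta}, so x IS a limit point.
  x = echo: open {bravo, delta, echo, foxtrot} ∋ x has {bravo, delta, echo, foxtrot} ∩ (A ∖ {echo}) = ∅, so x is NOT a limit point.
  x = foxtrot: open {bravo, foxtrot} ∋ x has {bravo, foxtrot} ∩ (A ∖ {foxtrot}) = ∅, so x is NOT a limit point.
Collecting: A' = {delta}.


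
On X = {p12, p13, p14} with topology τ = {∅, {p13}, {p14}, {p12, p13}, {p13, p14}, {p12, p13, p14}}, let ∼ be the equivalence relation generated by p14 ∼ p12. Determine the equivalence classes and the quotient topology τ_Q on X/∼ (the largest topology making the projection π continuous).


X/∼ = {[p12=p14], [p13]}; |τ_Q| = 3.

Equivalence classes: [p12=p14], [p13].
Quotient map π: X → X/∼ sends p12 ↦ [p12=p14], p13 ↦ [p13], p14 ↦ [p12=p14].
For each subset V ⊆ X/∼, compute π^{-1}(V) ⊆ X and check whether π^{-1}(V) ∈ τ. V is open in τ_Q iff π^{-1}(V) ∈ τ.
  V = {}: π^{-1}(V) = ∅ ∈ τ ✓.
  V = {[p12=p14]}: π^{-1}(V) = {p12, p14} ∉ τ ✗.
  V = {[p13]}: π^{-1}(V) = {p13} ∈ τ ✓.
  V = {[p12=p14], [p13]}: π^{-1}(V) = {p12, p13, p14} ∈ τ ✓.
Open sets in the quotient: τ_Q = {{}, {[p13]}, {[p12=p14], [p13]}} (3 elements).


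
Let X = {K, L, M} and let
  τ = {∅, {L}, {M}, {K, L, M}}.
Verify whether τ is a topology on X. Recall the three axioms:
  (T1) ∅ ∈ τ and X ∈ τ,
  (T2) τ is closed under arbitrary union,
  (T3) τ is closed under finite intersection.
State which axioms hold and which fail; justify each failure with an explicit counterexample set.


τ is NOT a topology on X.

Axiom (T1): ∅ ∈ τ? Yes; X ∈ τ? Yes.
Axiom (T2/T3): check pairwise unions and intersections of members of τ.
Counterexample for (T2): {L} ∪ {M} = {L, M} ∉ τ. Therefore τ is NOT a topology.


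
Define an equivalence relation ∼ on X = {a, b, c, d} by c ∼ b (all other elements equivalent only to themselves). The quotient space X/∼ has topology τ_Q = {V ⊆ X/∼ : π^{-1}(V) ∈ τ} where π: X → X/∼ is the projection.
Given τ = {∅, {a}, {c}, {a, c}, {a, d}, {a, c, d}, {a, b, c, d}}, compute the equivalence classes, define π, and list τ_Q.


X/∼ = {[a], [b=c], [d]}; |τ_Q| = 4.

Equivalence classes: [a], [b=c], [d].
Quotient map π: X → X/∼ sends a ↦ [a], b ↦ [b=c], c ↦ [b=c], d ↦ [d].
For each subset V ⊆ X/∼, compute π^{-1}(V) ⊆ X and check whether π^{-1}(V) ∈ τ. V is open in τ_Q iff π^{-1}(V) ∈ τ.
  V = {}: π^{-1}(V) = ∅ ∈ τ ✓.
  V = {[a]}: π^{-1}(V) = {a} ∈ τ ✓.
  V = {[b=c]}: π^{-1}(V) = {b, c} ∉ τ ✗.
  V = {[a], [b=c]}: π^{-1}(V) = {a, b, c} ∉ τ ✗.
  V = {[d]}: π^{-1}(V) = {d} ∉ τ ✗.
  V = {[a], [d]}: π^{-1}(V) = {a, d} ∈ τ ✓.
  V = {[b=c], [d]}: π^{-1}(V) = {b, c, d} ∉ τ ✗.
  V = {[a], [b=c], [d]}: π^{-1}(V) = {a, b, c, d} ∈ τ ✓.
Open sets in the quotient: τ_Q = {{}, {[a]}, {[a], [d]}, {[a], [b=c], [d]}} (4 elements).
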